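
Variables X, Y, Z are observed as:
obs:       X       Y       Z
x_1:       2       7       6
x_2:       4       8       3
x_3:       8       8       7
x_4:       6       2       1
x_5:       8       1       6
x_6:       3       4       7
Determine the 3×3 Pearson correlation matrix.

Step 1 — column means:
  mean(X) = (2 + 4 + 8 + 6 + 8 + 3) / 6 = 31/6 = 5.1667
  mean(Y) = (7 + 8 + 8 + 2 + 1 + 4) / 6 = 30/6 = 5
  mean(Z) = (6 + 3 + 7 + 1 + 6 + 7) / 6 = 30/6 = 5

Step 2 — sample variances and covariances s[i,j] = (1/(n-1)) · Σ_k (x_{k,i} - mean_i) · (x_{k,j} - mean_j), with n-1 = 5:
  s[X,X] = ((-3.1667)·(-3.1667) + (-1.1667)·(-1.1667) + (2.8333)·(2.8333) + (0.8333)·(0.8333) + (2.8333)·(2.8333) + (-2.1667)·(-2.1667)) / 5 = 32.8333/5 = 6.5667
  s[X,Y] = ((-3.1667)·(2) + (-1.1667)·(3) + (2.8333)·(3) + (0.8333)·(-3) + (2.8333)·(-4) + (-2.1667)·(-1)) / 5 = -13/5 = -2.6
  s[X,Z] = ((-3.1667)·(1) + (-1.1667)·(-2) + (2.8333)·(2) + (0.8333)·(-4) + (2.8333)·(1) + (-2.1667)·(2)) / 5 = 0/5 = 0
  s[Y,Y] = ((2)·(2) + (3)·(3) + (3)·(3) + (-3)·(-3) + (-4)·(-4) + (-1)·(-1)) / 5 = 48/5 = 9.6
  s[Y,Z] = ((2)·(1) + (3)·(-2) + (3)·(2) + (-3)·(-4) + (-4)·(1) + (-1)·(2)) / 5 = 8/5 = 1.6
  s[Z,Z] = ((1)·(1) + (-2)·(-2) + (2)·(2) + (-4)·(-4) + (1)·(1) + (2)·(2)) / 5 = 30/5 = 6
  Sample standard deviations s_i = √(s[i,i]):
  s(X) = √(6.5667) = 2.5626
  s(Y) = √(9.6) = 3.0984
  s(Z) = √(6) = 2.4495

Step 3 — r_{ij} = s_{ij} / (s_i · s_j):
  r[X,X] = 1 (diagonal).
  r[X,Y] = -2.6 / (2.5626 · 3.0984) = -2.6 / 7.9398 = -0.3275
  r[X,Z] = 0 / (2.5626 · 2.4495) = 0 / 6.2769 = 0
  r[Y,Y] = 1 (diagonal).
  r[Y,Z] = 1.6 / (3.0984 · 2.4495) = 1.6 / 7.5895 = 0.2108
  r[Z,Z] = 1 (diagonal).

R is symmetric with unit diagonal. Assembling:

R = [[1, -0.3275, 0],
 [-0.3275, 1, 0.2108],
 [0, 0.2108, 1]]


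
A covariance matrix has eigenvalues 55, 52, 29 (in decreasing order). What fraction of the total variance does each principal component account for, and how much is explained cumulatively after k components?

Step 1 — total variance = trace(Sigma) = Σ λ_i = 55 + 52 + 29 = 136.

Step 2 — fraction explained by component i = λ_i / Σ λ:
  PC1: 55/136 = 0.4044
  PC2: 52/136 = 0.3824
  PC3: 29/136 = 0.2132

Step 3 — cumulative fraction after k components = (λ_1 + ... + λ_k) / Σ λ:
  k = 1: 55/136 = 0.4044
  k = 2: (55 + 52)/136 = 107/136 = 0.7868
  k = 3: (55 + 52 + 29)/136 = 136/136 = 1

Summary (fraction, with percent):

explained: PC1 0.4044 (40.44%), PC2 0.3824 (38.24%), PC3 0.2132 (21.32%);  cumulative: 0.4044, 0.7868, 1


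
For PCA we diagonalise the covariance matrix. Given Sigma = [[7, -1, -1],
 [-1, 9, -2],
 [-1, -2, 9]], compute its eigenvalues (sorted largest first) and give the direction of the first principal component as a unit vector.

Step 1 — characteristic polynomial p(λ) = det(λI - Sigma) = λ³ - tr·λ² + c_1·λ - det, where tr = trace, c_1 = sum of the principal 2×2 minors, det = det(Sigma):
  tr = 7 + 9 + 9 = 25,
  c_1 = (7·9 - (-1)²) + (7·9 - (-1)²) + (9·9 - (-2)²) = 62 + 62 + 77 = 201,
  det = 7·(9·9 - (-2)²) - (-1)·((-1)·9 - (-2)·(-1)) + (-1)·((-1)·(-2) - 9·(-1)) = 7·(77) - (-1)·(-11) + (-1)·(11) = 517.
  So p(λ) = λ³ - 25λ² + 201λ - 517.
Step 2 — look for an integer root (rational root theorem: any rational root is an integer divisor of 517). Testing λ = 11:
  p(11) = 1331 - 3025 + 2211 - 517 = 0  ✓
  Dividing out (λ - 11): p(λ) = (λ - 11)(λ² - 14λ + 47).
Step 3 — remaining eigenvalues from the quadratic λ² - 14λ + 47 = 0:
  Δ = 14² - 4·47 = 196 - 188 = 8,  λ = (14 ± √8)/2 = (14 ± 2.8284)/2 ≈ 8.4142 or 5.5858.
  Sorted: λ_1 = 11,  λ_2 = 8.4142,  λ_3 = 5.5858  (check: sum = 25 = tr ✓).

Step 4 — unit eigenvector for λ_1 = 11: v spans the null space of (Sigma - λ_1 I), whose rows are
  r_1 = (-4, -1, -1),  r_2 = (-1, -2, -2),  r_3 = (-1, -2, -2).
  v is orthogonal to every row, so take v ∝ r_1 × r_2 = ((-1)·(-2) - (-1)·(-2), (-1)·(-1) - (-4)·(-2), (-4)·(-2) - (-1)·(-1)) = (0, -7, 7).
  Rescale (divide by 7; multiply by -1 so the first nonzero entry is positive): u = (0, 1, -1).
  ||u|| = √((0)² + (1)² + (-1)²) = √(2) ≈ 1.4142,  v_1 = u/||u|| ≈ (0, 0.7071, -0.7071) (||v_1|| = 1).

λ_1 = 11,  λ_2 = 8.4142,  λ_3 = 5.5858;  v_1 ≈ (0, 0.7071, -0.7071)


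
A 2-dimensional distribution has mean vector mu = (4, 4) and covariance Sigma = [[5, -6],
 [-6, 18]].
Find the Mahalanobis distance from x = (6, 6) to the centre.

Step 1 — centre the observation: (x - mu) = (2, 2).

Step 2 — invert Sigma. det(Sigma) = 5·18 - (-6)² = 54.
  Sigma^{-1} = (1/det) · [[d, -b], [-b, a]] = [[0.3333, 0.1111],
 [0.1111, 0.0926]].

Step 3 — form the quadratic (x - mu)^T · Sigma^{-1} · (x - mu):
  Sigma^{-1} · (x - mu) = (0.8889, 0.4074).
  (x - mu)^T · [Sigma^{-1} · (x - mu)] = (2)·(0.8889) + (2)·(0.4074) = 2.5926.

Step 4 — take square root: d = √(2.5926) ≈ 1.6102.

d(x, mu) = √(2.5926) ≈ 1.6102


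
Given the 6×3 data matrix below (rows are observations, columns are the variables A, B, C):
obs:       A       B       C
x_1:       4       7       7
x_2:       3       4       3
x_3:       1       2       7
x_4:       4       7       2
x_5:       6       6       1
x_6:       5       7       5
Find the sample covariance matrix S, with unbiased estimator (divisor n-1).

Step 1 — column means:
  mean(A) = (4 + 3 + 1 + 4 + 6 + 5) / 6 = 23/6 = 3.8333
  mean(B) = (7 + 4 + 2 + 7 + 6 + 7) / 6 = 33/6 = 5.5
  mean(C) = (7 + 3 + 7 + 2 + 1 + 5) / 6 = 25/6 = 4.1667

Step 2 — sample covariance S[i,j] = (1/(n-1)) · Σ_k (x_{k,i} - mean_i) · (x_{k,j} - mean_j), with n-1 = 5.
  S[A,A] = ((0.1667)·(0.1667) + (-0.8333)·(-0.8333) + (-2.8333)·(-2.8333) + (0.1667)·(0.1667) + (2.1667)·(2.1667) + (1.1667)·(1.1667)) / 5 = 14.8333/5 = 2.9667
  S[A,B] = ((0.1667)·(1.5) + (-0.8333)·(-1.5) + (-2.8333)·(-3.5) + (0.1667)·(1.5) + (2.1667)·(0.5) + (1.1667)·(1.5)) / 5 = 14.5/5 = 2.9
  S[A,C] = ((0.1667)·(2.8333) + (-0.8333)·(-1.1667) + (-2.8333)·(2.8333) + (0.1667)·(-2.1667) + (2.1667)·(-3.1667) + (1.1667)·(0.8333)) / 5 = -12.8333/5 = -2.5667
  S[B,B] = ((1.5)·(1.5) + (-1.5)·(-1.5) + (-3.5)·(-3.5) + (1.5)·(1.5) + (0.5)·(0.5) + (1.5)·(1.5)) / 5 = 21.5/5 = 4.3
  S[B,C] = ((1.5)·(2.8333) + (-1.5)·(-1.1667) + (-3.5)·(2.8333) + (1.5)·(-2.1667) + (0.5)·(-3.1667) + (1.5)·(0.8333)) / 5 = -7.5/5 = -1.5
  S[C,C] = ((2.8333)·(2.8333) + (-1.1667)·(-1.1667) + (2.8333)·(2.8333) + (-2.1667)·(-2.1667) + (-3.1667)·(-3.1667) + (0.8333)·(0.8333)) / 5 = 32.8333/5 = 6.5667

S is symmetric (S[j,i] = S[i,j]). Assembling:

S = [[2.9667, 2.9, -2.5667],
 [2.9, 4.3, -1.5],
 [-2.5667, -1.5, 6.5667]]


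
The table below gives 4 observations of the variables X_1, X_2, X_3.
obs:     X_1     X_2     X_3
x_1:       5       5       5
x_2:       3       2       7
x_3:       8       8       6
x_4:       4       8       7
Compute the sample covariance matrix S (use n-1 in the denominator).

Step 1 — column means:
  mean(X_1) = (5 + 3 + 8 + 4) / 4 = 20/4 = 5
  mean(X_2) = (5 + 2 + 8 + 8) / 4 = 23/4 = 5.75
  mean(X_3) = (5 + 7 + 6 + 7) / 4 = 25/4 = 6.25

Step 2 — sample covariance S[i,j] = (1/(n-1)) · Σ_k (x_{k,i} - mean_i) · (x_{k,j} - mean_j), with n-1 = 3.
  S[X_1,X_1] = ((0)·(0) + (-2)·(-2) + (3)·(3) + (-1)·(-1)) / 3 = 14/3 = 4.6667
  S[X_1,X_2] = ((0)·(-0.75) + (-2)·(-3.75) + (3)·(2.25) + (-1)·(2.25)) / 3 = 12/3 = 4
  S[X_1,X_3] = ((0)·(-1.25) + (-2)·(0.75) + (3)·(-0.25) + (-1)·(0.75)) / 3 = -3/3 = -1
  S[X_2,X_2] = ((-0.75)·(-0.75) + (-3.75)·(-3.75) + (2.25)·(2.25) + (2.25)·(2.25)) / 3 = 24.75/3 = 8.25
  S[X_2,X_3] = ((-0.75)·(-1.25) + (-3.75)·(0.75) + (2.25)·(-0.25) + (2.25)·(0.75)) / 3 = -0.75/3 = -0.25
  S[X_3,X_3] = ((-1.25)·(-1.25) + (0.75)·(0.75) + (-0.25)·(-0.25) + (0.75)·(0.75)) / 3 = 2.75/3 = 0.9167

S is symmetric (S[j,i] = S[i,j]). Assembling:

S = [[4.6667, 4, -1],
 [4, 8.25, -0.25],
 [-1, -0.25, 0.9167]]


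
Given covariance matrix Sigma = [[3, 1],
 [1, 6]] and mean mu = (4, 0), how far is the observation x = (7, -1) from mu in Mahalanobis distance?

Step 1 — centre the observation: (x - mu) = (3, -1).

Step 2 — invert Sigma. det(Sigma) = 3·6 - (1)² = 17.
  Sigma^{-1} = (1/det) · [[d, -b], [-b, a]] = [[0.3529, -0.0588],
 [-0.0588, 0.1765]].

Step 3 — form the quadratic (x - mu)^T · Sigma^{-1} · (x - mu):
  Sigma^{-1} · (x - mu) = (1.1176, -0.3529).
  (x - mu)^T · [Sigma^{-1} · (x - mu)] = (3)·(1.1176) + (-1)·(-0.3529) = 3.7059.

Step 4 — take square root: d = √(3.7059) ≈ 1.9251.

d(x, mu) = √(3.7059) ≈ 1.9251


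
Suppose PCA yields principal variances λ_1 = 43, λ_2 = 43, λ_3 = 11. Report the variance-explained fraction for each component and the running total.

Step 1 — total variance = trace(Sigma) = Σ λ_i = 43 + 43 + 11 = 97.

Step 2 — fraction explained by component i = λ_i / Σ λ:
  PC1: 43/97 = 0.4433
  PC2: 43/97 = 0.4433
  PC3: 11/97 = 0.1134

Step 3 — cumulative fraction after k components = (λ_1 + ... + λ_k) / Σ λ:
  k = 1: 43/97 = 0.4433
  k = 2: (43 + 43)/97 = 86/97 = 0.8866
  k = 3: (43 + 43 + 11)/97 = 97/97 = 1

Summary (fraction, with percent):

explained: PC1 0.4433 (44.33%), PC2 0.4433 (44.33%), PC3 0.1134 (11.34%);  cumulative: 0.4433, 0.8866, 1


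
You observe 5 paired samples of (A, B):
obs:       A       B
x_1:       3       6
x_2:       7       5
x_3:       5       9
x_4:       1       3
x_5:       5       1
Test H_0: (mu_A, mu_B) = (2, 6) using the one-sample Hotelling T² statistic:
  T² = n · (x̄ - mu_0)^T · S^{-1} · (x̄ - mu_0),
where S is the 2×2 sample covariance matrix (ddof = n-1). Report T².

Step 1 — sample mean vector:
  mean(A) = (3 + 7 + 5 + 1 + 5) / 5 = 21/5 = 4.2
  mean(B) = (6 + 5 + 9 + 3 + 1) / 5 = 24/5 = 4.8
  x̄ = (4.2, 4.8),  deviation x̄ - mu_0 = (4.2, 4.8) - (2, 6) = (2.2, -1.2).

Step 2 — sample covariance matrix, S[i,j] = (1/(n-1)) · Σ_k (x_{k,i} - mean_i) · (x_{k,j} - mean_j), divisor n-1 = 4:
  S[A,A] = ((-1.2)·(-1.2) + (2.8)·(2.8) + (0.8)·(0.8) + (-3.2)·(-3.2) + (0.8)·(0.8)) / 4 = 20.8/4 = 5.2
  S[A,B] = ((-1.2)·(1.2) + (2.8)·(0.2) + (0.8)·(4.2) + (-3.2)·(-1.8) + (0.8)·(-3.8)) / 4 = 5.2/4 = 1.3
  S[B,B] = ((1.2)·(1.2) + (0.2)·(0.2) + (4.2)·(4.2) + (-1.8)·(-1.8) + (-3.8)·(-3.8)) / 4 = 36.8/4 = 9.2
  S = [[5.2, 1.3],
 [1.3, 9.2]].

Step 3 — invert S. det(S) = 5.2·9.2 - (1.3)² = 46.15.
  S^{-1} = (1/det) · [[d, -b], [-b, a]] = [[0.1993, -0.0282],
 [-0.0282, 0.1127]].

Step 4 — quadratic form (x̄ - mu_0)^T · S^{-1} · (x̄ - mu_0):
  S^{-1} · (x̄ - mu_0) = (0.4724, -0.1972),
  (x̄ - mu_0)^T · [...] = (2.2)·(0.4724) + (-1.2)·(-0.1972) = 1.2758.

Step 5 — scale by n: T² = 5 · 1.2758 = 6.3792.

T² ≈ 6.3792


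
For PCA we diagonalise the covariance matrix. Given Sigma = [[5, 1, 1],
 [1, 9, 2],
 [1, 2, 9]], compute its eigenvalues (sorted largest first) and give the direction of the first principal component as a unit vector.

Step 1 — characteristic polynomial p(λ) = det(λI - Sigma) = λ³ - tr·λ² + c_1·λ - det, where tr = trace, c_1 = sum of the principal 2×2 minors, det = det(Sigma):
  tr = 5 + 9 + 9 = 23,
  c_1 = (5·9 - (1)²) + (5·9 - (1)²) + (9·9 - (2)²) = 44 + 44 + 77 = 165,
  det = 5·(9·9 - (2)²) - (1)·((1)·9 - (2)·(1)) + (1)·((1)·(2) - 9·(1)) = 5·(77) - (1)·(7) + (1)·(-7) = 371.
  So p(λ) = λ³ - 23λ² + 165λ - 371.
Step 2 — look for an integer root (rational root theorem: any rational root is an integer divisor of 371). Testing λ = 7:
  p(7) = 343 - 1127 + 1155 - 371 = 0  ✓
  Dividing out (λ - 7): p(λ) = (λ - 7)(λ² - 16λ + 53).
Step 3 — remaining eigenvalues from the quadratic λ² - 16λ + 53 = 0:
  Δ = 16² - 4·53 = 256 - 212 = 44,  λ = (16 ± √44)/2 = (16 ± 6.6332)/2 ≈ 11.3166 or 4.6834.
  Sorted: λ_1 = 11.3166,  λ_2 = 7,  λ_3 = 4.6834  (check: sum = 23 = tr ✓).

Step 4 — unit eigenvector for λ_1 ≈ 11.3166: v spans the null space of (Sigma - λ_1 I), whose rows are
  r_1 = (-6.3166, 1, 1),  r_2 = (1, -2.3166, 2),  r_3 = (1, 2, -2.3166).
  v is orthogonal to every row, so take v ∝ r_1 × r_2 = ((1)·(2) - (1)·(-2.3166), (1)·(1) - (-6.3166)·(2), (-6.3166)·(-2.3166) - (1)·(1)) ≈ (4.3166, 13.6332, 13.6332).
  Let u = (4.3166, 13.6332, 13.6332).
  ||u|| = √((4.3166)² + (13.6332)² + (13.6332)²) = √(390.3642) ≈ 19.7576,  v_1 = u/||u|| ≈ (0.2185, 0.69, 0.69) (||v_1|| = 1).

λ_1 = 11.3166,  λ_2 = 7,  λ_3 = 4.6834;  v_1 ≈ (0.2185, 0.69, 0.69)


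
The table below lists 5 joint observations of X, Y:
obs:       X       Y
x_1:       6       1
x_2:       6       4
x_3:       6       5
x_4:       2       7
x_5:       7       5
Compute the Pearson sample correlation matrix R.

Step 1 — column means:
  mean(X) = (6 + 6 + 6 + 2 + 7) / 5 = 27/5 = 5.4
  mean(Y) = (1 + 4 + 5 + 7 + 5) / 5 = 22/5 = 4.4

Step 2 — sample variances and covariances s[i,j] = (1/(n-1)) · Σ_k (x_{k,i} - mean_i) · (x_{k,j} - mean_j), with n-1 = 4:
  s[X,X] = ((0.6)·(0.6) + (0.6)·(0.6) + (0.6)·(0.6) + (-3.4)·(-3.4) + (1.6)·(1.6)) / 4 = 15.2/4 = 3.8
  s[X,Y] = ((0.6)·(-3.4) + (0.6)·(-0.4) + (0.6)·(0.6) + (-3.4)·(2.6) + (1.6)·(0.6)) / 4 = -9.8/4 = -2.45
  s[Y,Y] = ((-3.4)·(-3.4) + (-0.4)·(-0.4) + (0.6)·(0.6) + (2.6)·(2.6) + (0.6)·(0.6)) / 4 = 19.2/4 = 4.8
  Sample standard deviations s_i = √(s[i,i]):
  s(X) = √(3.8) = 1.9494
  s(Y) = √(4.8) = 2.1909

Step 3 — r_{ij} = s_{ij} / (s_i · s_j):
  r[X,X] = 1 (diagonal).
  r[X,Y] = -2.45 / (1.9494 · 2.1909) = -2.45 / 4.2708 = -0.5737
  r[Y,Y] = 1 (diagonal).

R is symmetric with unit diagonal. Assembling:

R = [[1, -0.5737],
 [-0.5737, 1]]


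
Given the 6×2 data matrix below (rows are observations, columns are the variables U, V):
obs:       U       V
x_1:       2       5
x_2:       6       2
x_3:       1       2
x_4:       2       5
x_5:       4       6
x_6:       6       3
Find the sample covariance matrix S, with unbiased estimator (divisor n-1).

Step 1 — column means:
  mean(U) = (2 + 6 + 1 + 2 + 4 + 6) / 6 = 21/6 = 3.5
  mean(V) = (5 + 2 + 2 + 5 + 6 + 3) / 6 = 23/6 = 3.8333

Step 2 — sample covariance S[i,j] = (1/(n-1)) · Σ_k (x_{k,i} - mean_i) · (x_{k,j} - mean_j), with n-1 = 5.
  S[U,U] = ((-1.5)·(-1.5) + (2.5)·(2.5) + (-2.5)·(-2.5) + (-1.5)·(-1.5) + (0.5)·(0.5) + (2.5)·(2.5)) / 5 = 23.5/5 = 4.7
  S[U,V] = ((-1.5)·(1.1667) + (2.5)·(-1.8333) + (-2.5)·(-1.8333) + (-1.5)·(1.1667) + (0.5)·(2.1667) + (2.5)·(-0.8333)) / 5 = -4.5/5 = -0.9
  S[V,V] = ((1.1667)·(1.1667) + (-1.8333)·(-1.8333) + (-1.8333)·(-1.8333) + (1.1667)·(1.1667) + (2.1667)·(2.1667) + (-0.8333)·(-0.8333)) / 5 = 14.8333/5 = 2.9667

S is symmetric (S[j,i] = S[i,j]). Assembling:

S = [[4.7, -0.9],
 [-0.9, 2.9667]]


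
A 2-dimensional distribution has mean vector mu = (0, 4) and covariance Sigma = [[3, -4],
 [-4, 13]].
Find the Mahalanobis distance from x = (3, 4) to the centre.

Step 1 — centre the observation: (x - mu) = (3, 0).

Step 2 — invert Sigma. det(Sigma) = 3·13 - (-4)² = 23.
  Sigma^{-1} = (1/det) · [[d, -b], [-b, a]] = [[0.5652, 0.1739],
 [0.1739, 0.1304]].

Step 3 — form the quadratic (x - mu)^T · Sigma^{-1} · (x - mu):
  Sigma^{-1} · (x - mu) = (1.6957, 0.5217).
  (x - mu)^T · [Sigma^{-1} · (x - mu)] = (3)·(1.6957) + (0)·(0.5217) = 5.087.

Step 4 — take square root: d = √(5.087) ≈ 2.2554.

d(x, mu) = √(5.087) ≈ 2.2554


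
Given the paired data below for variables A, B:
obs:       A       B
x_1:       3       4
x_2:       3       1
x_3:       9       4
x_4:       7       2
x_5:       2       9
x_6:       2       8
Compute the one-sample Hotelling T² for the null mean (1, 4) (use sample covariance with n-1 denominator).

Step 1 — sample mean vector:
  mean(A) = (3 + 3 + 9 + 7 + 2 + 2) / 6 = 26/6 = 4.3333
  mean(B) = (4 + 1 + 4 + 2 + 9 + 8) / 6 = 28/6 = 4.6667
  x̄ = (4.3333, 4.6667),  deviation x̄ - mu_0 = (4.3333, 4.6667) - (1, 4) = (3.3333, 0.6667).

Step 2 — sample covariance matrix, S[i,j] = (1/(n-1)) · Σ_k (x_{k,i} - mean_i) · (x_{k,j} - mean_j), divisor n-1 = 5:
  S[A,A] = ((-1.3333)·(-1.3333) + (-1.3333)·(-1.3333) + (4.6667)·(4.6667) + (2.6667)·(2.6667) + (-2.3333)·(-2.3333) + (-2.3333)·(-2.3333)) / 5 = 43.3333/5 = 8.6667
  S[A,B] = ((-1.3333)·(-0.6667) + (-1.3333)·(-3.6667) + (4.6667)·(-0.6667) + (2.6667)·(-2.6667) + (-2.3333)·(4.3333) + (-2.3333)·(3.3333)) / 5 = -22.3333/5 = -4.4667
  S[B,B] = ((-0.6667)·(-0.6667) + (-3.6667)·(-3.6667) + (-0.6667)·(-0.6667) + (-2.6667)·(-2.6667) + (4.3333)·(4.3333) + (3.3333)·(3.3333)) / 5 = 51.3333/5 = 10.2667
  S = [[8.6667, -4.4667],
 [-4.4667, 10.2667]].

Step 3 — invert S. det(S) = 8.6667·10.2667 - (-4.4667)² = 69.0267.
  S^{-1} = (1/det) · [[d, -b], [-b, a]] = [[0.1487, 0.0647],
 [0.0647, 0.1256]].

Step 4 — quadratic form (x̄ - mu_0)^T · S^{-1} · (x̄ - mu_0):
  S^{-1} · (x̄ - mu_0) = (0.5389, 0.2994),
  (x̄ - mu_0)^T · [...] = (3.3333)·(0.5389) + (0.6667)·(0.2994) = 1.996.

Step 5 — scale by n: T² = 6 · 1.996 = 11.976.

T² ≈ 11.976


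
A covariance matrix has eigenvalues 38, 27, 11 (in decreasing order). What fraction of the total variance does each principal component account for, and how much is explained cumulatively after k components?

Step 1 — total variance = trace(Sigma) = Σ λ_i = 38 + 27 + 11 = 76.

Step 2 — fraction explained by component i = λ_i / Σ λ:
  PC1: 38/76 = 0.5
  PC2: 27/76 = 0.3553
  PC3: 11/76 = 0.1447

Step 3 — cumulative fraction after k components = (λ_1 + ... + λ_k) / Σ λ:
  k = 1: 38/76 = 0.5
  k = 2: (38 + 27)/76 = 65/76 = 0.8553
  k = 3: (38 + 27 + 11)/76 = 76/76 = 1

Summary (fraction, with percent):

explained: PC1 0.5 (50%), PC2 0.3553 (35.53%), PC3 0.1447 (14.47%);  cumulative: 0.5, 0.8553, 1


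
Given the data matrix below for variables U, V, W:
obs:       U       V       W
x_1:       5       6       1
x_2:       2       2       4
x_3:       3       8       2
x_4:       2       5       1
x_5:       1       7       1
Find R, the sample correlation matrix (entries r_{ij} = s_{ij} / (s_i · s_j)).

Step 1 — column means:
  mean(U) = (5 + 2 + 3 + 2 + 1) / 5 = 13/5 = 2.6
  mean(V) = (6 + 2 + 8 + 5 + 7) / 5 = 28/5 = 5.6
  mean(W) = (1 + 4 + 2 + 1 + 1) / 5 = 9/5 = 1.8

Step 2 — sample variances and covariances s[i,j] = (1/(n-1)) · Σ_k (x_{k,i} - mean_i) · (x_{k,j} - mean_j), with n-1 = 4:
  s[U,U] = ((2.4)·(2.4) + (-0.6)·(-0.6) + (0.4)·(0.4) + (-0.6)·(-0.6) + (-1.6)·(-1.6)) / 4 = 9.2/4 = 2.3
  s[U,V] = ((2.4)·(0.4) + (-0.6)·(-3.6) + (0.4)·(2.4) + (-0.6)·(-0.6) + (-1.6)·(1.4)) / 4 = 2.2/4 = 0.55
  s[U,W] = ((2.4)·(-0.8) + (-0.6)·(2.2) + (0.4)·(0.2) + (-0.6)·(-0.8) + (-1.6)·(-0.8)) / 4 = -1.4/4 = -0.35
  s[V,V] = ((0.4)·(0.4) + (-3.6)·(-3.6) + (2.4)·(2.4) + (-0.6)·(-0.6) + (1.4)·(1.4)) / 4 = 21.2/4 = 5.3
  s[V,W] = ((0.4)·(-0.8) + (-3.6)·(2.2) + (2.4)·(0.2) + (-0.6)·(-0.8) + (1.4)·(-0.8)) / 4 = -8.4/4 = -2.1
  s[W,W] = ((-0.8)·(-0.8) + (2.2)·(2.2) + (0.2)·(0.2) + (-0.8)·(-0.8) + (-0.8)·(-0.8)) / 4 = 6.8/4 = 1.7
  Sample standard deviations s_i = √(s[i,i]):
  s(U) = √(2.3) = 1.5166
  s(V) = √(5.3) = 2.3022
  s(W) = √(1.7) = 1.3038

Step 3 — r_{ij} = s_{ij} / (s_i · s_j):
  r[U,U] = 1 (diagonal).
  r[U,V] = 0.55 / (1.5166 · 2.3022) = 0.55 / 3.4914 = 0.1575
  r[U,W] = -0.35 / (1.5166 · 1.3038) = -0.35 / 1.9774 = -0.177
  r[V,V] = 1 (diagonal).
  r[V,W] = -2.1 / (2.3022 · 1.3038) = -2.1 / 3.0017 = -0.6996
  r[W,W] = 1 (diagonal).

R is symmetric with unit diagonal. Assembling:

R = [[1, 0.1575, -0.177],
 [0.1575, 1, -0.6996],
 [-0.177, -0.6996, 1]]


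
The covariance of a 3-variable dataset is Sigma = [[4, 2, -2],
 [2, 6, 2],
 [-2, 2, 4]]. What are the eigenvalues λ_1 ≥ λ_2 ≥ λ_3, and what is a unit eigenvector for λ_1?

Step 1 — characteristic polynomial p(λ) = det(λI - Sigma) = λ³ - tr·λ² + c_1·λ - det, where tr = trace, c_1 = sum of the principal 2×2 minors, det = det(Sigma):
  tr = 4 + 6 + 4 = 14,
  c_1 = (4·6 - (2)²) + (4·4 - (-2)²) + (6·4 - (2)²) = 20 + 12 + 20 = 52,
  det = 4·(6·4 - (2)²) - (2)·((2)·4 - (2)·(-2)) + (-2)·((2)·(2) - 6·(-2)) = 4·(20) - (2)·(12) + (-2)·(16) = 24.
  So p(λ) = λ³ - 14λ² + 52λ - 24.
Step 2 — look for an integer root (rational root theorem: any rational root is an integer divisor of 24). Testing λ = 6:
  p(6) = 216 - 504 + 312 - 24 = 0  ✓
  Dividing out (λ - 6): p(λ) = (λ - 6)(λ² - 8λ + 4).
Step 3 — remaining eigenvalues from the quadratic λ² - 8λ + 4 = 0:
  Δ = 8² - 4·4 = 64 - 16 = 48,  λ = (8 ± √48)/2 = (8 ± 6.9282)/2 ≈ 7.4641 or 0.5359.
  Sorted: λ_1 = 7.4641,  λ_2 = 6,  λ_3 = 0.5359  (check: sum = 14 = tr ✓).

Step 4 — unit eigenvector for λ_1 ≈ 7.4641: v spans the null space of (Sigma - λ_1 I), whose rows are
  r_1 = (-3.4641, 2, -2),  r_2 = (2, -1.4641, 2),  r_3 = (-2, 2, -3.4641).
  v is orthogonal to every row, so take v ∝ r_1 × r_2 = ((2)·(2) - (-2)·(-1.4641), (-2)·(2) - (-3.4641)·(2), (-3.4641)·(-1.4641) - (2)·(2)) ≈ (1.0718, 2.9282, 1.0718).
  Let u = (1.0718, 2.9282, 1.0718).
  ||u|| = √((1.0718)² + (2.9282)² + (1.0718)²) = √(10.8719) ≈ 3.2973,  v_1 = u/||u|| ≈ (0.3251, 0.8881, 0.3251) (||v_1|| = 1).

λ_1 = 7.4641,  λ_2 = 6,  λ_3 = 0.5359;  v_1 ≈ (0.3251, 0.8881, 0.3251)


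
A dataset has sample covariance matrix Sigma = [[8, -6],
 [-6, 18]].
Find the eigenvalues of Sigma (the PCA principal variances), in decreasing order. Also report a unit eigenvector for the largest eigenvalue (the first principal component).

Step 1 — characteristic polynomial of 2×2 Sigma:
  det(Sigma - λI) = λ² - trace · λ + det = 0.
  trace = 8 + 18 = 26, det = 8·18 - (-6)² = 108.
Step 2 — discriminant:
  Δ = trace² - 4·det = 676 - 432 = 244.
Step 3 — eigenvalues:
  λ = (trace ± √Δ)/2 = (26 ± 15.6205)/2,
  λ_1 = 20.8102,  λ_2 = 5.1898.

Step 4 — unit eigenvector for λ_1: solve (Sigma - λ_1 I)v = 0. First row:
  (8 - 20.8102)·v_x + (-6)·v_y = 0, i.e. (-12.8102)·v_x + (-6)·v_y = 0,
  so v ∝ (b, λ_1 - a) = (-6, 12.8102); multiply by -1 so the first entry is positive: u = (6, -12.8102).
  ||u|| = √((6)² + (-12.8102)²) = √(200.1025) ≈ 14.1458,
  v_1 = u/||u|| ≈ (0.4242, -0.9056) (||v_1|| = 1).

λ_1 = 20.8102,  λ_2 = 5.1898;  v_1 ≈ (0.4242, -0.9056)


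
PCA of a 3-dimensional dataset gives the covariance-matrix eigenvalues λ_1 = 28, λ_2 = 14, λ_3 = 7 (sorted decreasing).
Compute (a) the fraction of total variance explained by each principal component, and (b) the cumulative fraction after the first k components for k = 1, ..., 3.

Step 1 — total variance = trace(Sigma) = Σ λ_i = 28 + 14 + 7 = 49.

Step 2 — fraction explained by component i = λ_i / Σ λ:
  PC1: 28/49 = 0.5714
  PC2: 14/49 = 0.2857
  PC3: 7/49 = 0.1429

Step 3 — cumulative fraction after k components = (λ_1 + ... + λ_k) / Σ λ:
  k = 1: 28/49 = 0.5714
  k = 2: (28 + 14)/49 = 42/49 = 0.8571
  k = 3: (28 + 14 + 7)/49 = 49/49 = 1

Summary (fraction, with percent):

explained: PC1 0.5714 (57.14%), PC2 0.2857 (28.57%), PC3 0.1429 (14.29%);  cumulative: 0.5714, 0.8571, 1


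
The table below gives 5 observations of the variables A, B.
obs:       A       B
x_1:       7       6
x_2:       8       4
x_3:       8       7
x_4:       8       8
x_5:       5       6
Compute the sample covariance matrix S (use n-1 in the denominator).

Step 1 — column means:
  mean(A) = (7 + 8 + 8 + 8 + 5) / 5 = 36/5 = 7.2
  mean(B) = (6 + 4 + 7 + 8 + 6) / 5 = 31/5 = 6.2

Step 2 — sample covariance S[i,j] = (1/(n-1)) · Σ_k (x_{k,i} - mean_i) · (x_{k,j} - mean_j), with n-1 = 4.
  S[A,A] = ((-0.2)·(-0.2) + (0.8)·(0.8) + (0.8)·(0.8) + (0.8)·(0.8) + (-2.2)·(-2.2)) / 4 = 6.8/4 = 1.7
  S[A,B] = ((-0.2)·(-0.2) + (0.8)·(-2.2) + (0.8)·(0.8) + (0.8)·(1.8) + (-2.2)·(-0.2)) / 4 = 0.8/4 = 0.2
  S[B,B] = ((-0.2)·(-0.2) + (-2.2)·(-2.2) + (0.8)·(0.8) + (1.8)·(1.8) + (-0.2)·(-0.2)) / 4 = 8.8/4 = 2.2

S is symmetric (S[j,i] = S[i,j]). Assembling:

S = [[1.7, 0.2],
 [0.2, 2.2]]


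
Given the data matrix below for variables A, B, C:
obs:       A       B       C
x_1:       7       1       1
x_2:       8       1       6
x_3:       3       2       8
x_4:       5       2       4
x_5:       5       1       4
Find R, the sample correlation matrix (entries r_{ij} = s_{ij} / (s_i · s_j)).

Step 1 — column means:
  mean(A) = (7 + 8 + 3 + 5 + 5) / 5 = 28/5 = 5.6
  mean(B) = (1 + 1 + 2 + 2 + 1) / 5 = 7/5 = 1.4
  mean(C) = (1 + 6 + 8 + 4 + 4) / 5 = 23/5 = 4.6

Step 2 — sample variances and covariances s[i,j] = (1/(n-1)) · Σ_k (x_{k,i} - mean_i) · (x_{k,j} - mean_j), with n-1 = 4:
  s[A,A] = ((1.4)·(1.4) + (2.4)·(2.4) + (-2.6)·(-2.6) + (-0.6)·(-0.6) + (-0.6)·(-0.6)) / 4 = 15.2/4 = 3.8
  s[A,B] = ((1.4)·(-0.4) + (2.4)·(-0.4) + (-2.6)·(0.6) + (-0.6)·(0.6) + (-0.6)·(-0.4)) / 4 = -3.2/4 = -0.8
  s[A,C] = ((1.4)·(-3.6) + (2.4)·(1.4) + (-2.6)·(3.4) + (-0.6)·(-0.6) + (-0.6)·(-0.6)) / 4 = -9.8/4 = -2.45
  s[B,B] = ((-0.4)·(-0.4) + (-0.4)·(-0.4) + (0.6)·(0.6) + (0.6)·(0.6) + (-0.4)·(-0.4)) / 4 = 1.2/4 = 0.3
  s[B,C] = ((-0.4)·(-3.6) + (-0.4)·(1.4) + (0.6)·(3.4) + (0.6)·(-0.6) + (-0.4)·(-0.6)) / 4 = 2.8/4 = 0.7
  s[C,C] = ((-3.6)·(-3.6) + (1.4)·(1.4) + (3.4)·(3.4) + (-0.6)·(-0.6) + (-0.6)·(-0.6)) / 4 = 27.2/4 = 6.8
  Sample standard deviations s_i = √(s[i,i]):
  s(A) = √(3.8) = 1.9494
  s(B) = √(0.3) = 0.5477
  s(C) = √(6.8) = 2.6077

Step 3 — r_{ij} = s_{ij} / (s_i · s_j):
  r[A,A] = 1 (diagonal).
  r[A,B] = -0.8 / (1.9494 · 0.5477) = -0.8 / 1.0677 = -0.7493
  r[A,C] = -2.45 / (1.9494 · 2.6077) = -2.45 / 5.0833 = -0.482
  r[B,B] = 1 (diagonal).
  r[B,C] = 0.7 / (0.5477 · 2.6077) = 0.7 / 1.4283 = 0.4901
  r[C,C] = 1 (diagonal).

R is symmetric with unit diagonal. Assembling:

R = [[1, -0.7493, -0.482],
 [-0.7493, 1, 0.4901],
 [-0.482, 0.4901, 1]]


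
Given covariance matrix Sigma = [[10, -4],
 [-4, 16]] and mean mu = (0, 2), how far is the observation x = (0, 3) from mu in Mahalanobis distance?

Step 1 — centre the observation: (x - mu) = (0, 1).

Step 2 — invert Sigma. det(Sigma) = 10·16 - (-4)² = 144.
  Sigma^{-1} = (1/det) · [[d, -b], [-b, a]] = [[0.1111, 0.0278],
 [0.0278, 0.0694]].

Step 3 — form the quadratic (x - mu)^T · Sigma^{-1} · (x - mu):
  Sigma^{-1} · (x - mu) = (0.0278, 0.0694).
  (x - mu)^T · [Sigma^{-1} · (x - mu)] = (0)·(0.0278) + (1)·(0.0694) = 0.0694.

Step 4 — take square root: d = √(0.0694) ≈ 0.2635.

d(x, mu) = √(0.0694) ≈ 0.2635


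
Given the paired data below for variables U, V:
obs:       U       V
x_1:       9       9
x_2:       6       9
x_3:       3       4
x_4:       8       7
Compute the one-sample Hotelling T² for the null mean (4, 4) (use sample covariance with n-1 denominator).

Step 1 — sample mean vector:
  mean(U) = (9 + 6 + 3 + 8) / 4 = 26/4 = 6.5
  mean(V) = (9 + 9 + 4 + 7) / 4 = 29/4 = 7.25
  x̄ = (6.5, 7.25),  deviation x̄ - mu_0 = (6.5, 7.25) - (4, 4) = (2.5, 3.25).

Step 2 — sample covariance matrix, S[i,j] = (1/(n-1)) · Σ_k (x_{k,i} - mean_i) · (x_{k,j} - mean_j), divisor n-1 = 3:
  S[U,U] = ((2.5)·(2.5) + (-0.5)·(-0.5) + (-3.5)·(-3.5) + (1.5)·(1.5)) / 3 = 21/3 = 7
  S[U,V] = ((2.5)·(1.75) + (-0.5)·(1.75) + (-3.5)·(-3.25) + (1.5)·(-0.25)) / 3 = 14.5/3 = 4.8333
  S[V,V] = ((1.75)·(1.75) + (1.75)·(1.75) + (-3.25)·(-3.25) + (-0.25)·(-0.25)) / 3 = 16.75/3 = 5.5833
  S = [[7, 4.8333],
 [4.8333, 5.5833]].

Step 3 — invert S. det(S) = 7·5.5833 - (4.8333)² = 15.7222.
  S^{-1} = (1/det) · [[d, -b], [-b, a]] = [[0.3551, -0.3074],
 [-0.3074, 0.4452]].

Step 4 — quadratic form (x̄ - mu_0)^T · S^{-1} · (x̄ - mu_0):
  S^{-1} · (x̄ - mu_0) = (-0.1113, 0.6784),
  (x̄ - mu_0)^T · [...] = (2.5)·(-0.1113) + (3.25)·(0.6784) = 1.9267.

Step 5 — scale by n: T² = 4 · 1.9267 = 7.7067.

T² ≈ 7.7067


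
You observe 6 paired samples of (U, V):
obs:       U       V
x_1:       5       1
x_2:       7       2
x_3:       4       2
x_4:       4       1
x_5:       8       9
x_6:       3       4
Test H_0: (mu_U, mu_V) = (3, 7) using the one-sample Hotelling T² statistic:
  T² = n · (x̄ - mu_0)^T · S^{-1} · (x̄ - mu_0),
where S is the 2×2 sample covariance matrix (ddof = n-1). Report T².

Step 1 — sample mean vector:
  mean(U) = (5 + 7 + 4 + 4 + 8 + 3) / 6 = 31/6 = 5.1667
  mean(V) = (1 + 2 + 2 + 1 + 9 + 4) / 6 = 19/6 = 3.1667
  x̄ = (5.1667, 3.1667),  deviation x̄ - mu_0 = (5.1667, 3.1667) - (3, 7) = (2.1667, -3.8333).

Step 2 — sample covariance matrix, S[i,j] = (1/(n-1)) · Σ_k (x_{k,i} - mean_i) · (x_{k,j} - mean_j), divisor n-1 = 5:
  S[U,U] = ((-0.1667)·(-0.1667) + (1.8333)·(1.8333) + (-1.1667)·(-1.1667) + (-1.1667)·(-1.1667) + (2.8333)·(2.8333) + (-2.1667)·(-2.1667)) / 5 = 18.8333/5 = 3.7667
  S[U,V] = ((-0.1667)·(-2.1667) + (1.8333)·(-1.1667) + (-1.1667)·(-1.1667) + (-1.1667)·(-2.1667) + (2.8333)·(5.8333) + (-2.1667)·(0.8333)) / 5 = 16.8333/5 = 3.3667
  S[V,V] = ((-2.1667)·(-2.1667) + (-1.1667)·(-1.1667) + (-1.1667)·(-1.1667) + (-2.1667)·(-2.1667) + (5.8333)·(5.8333) + (0.8333)·(0.8333)) / 5 = 46.8333/5 = 9.3667
  S = [[3.7667, 3.3667],
 [3.3667, 9.3667]].

Step 3 — invert S. det(S) = 3.7667·9.3667 - (3.3667)² = 23.9467.
  S^{-1} = (1/det) · [[d, -b], [-b, a]] = [[0.3911, -0.1406],
 [-0.1406, 0.1573]].

Step 4 — quadratic form (x̄ - mu_0)^T · S^{-1} · (x̄ - mu_0):
  S^{-1} · (x̄ - mu_0) = (1.3864, -0.9076),
  (x̄ - mu_0)^T · [...] = (2.1667)·(1.3864) + (-3.8333)·(-0.9076) = 6.4829.

Step 5 — scale by n: T² = 6 · 6.4829 = 38.8976.

T² ≈ 38.8976


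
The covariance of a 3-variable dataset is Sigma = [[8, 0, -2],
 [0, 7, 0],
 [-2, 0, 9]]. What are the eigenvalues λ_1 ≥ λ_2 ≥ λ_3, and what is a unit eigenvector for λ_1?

Step 1 — characteristic polynomial p(λ) = det(λI - Sigma) = λ³ - tr·λ² + c_1·λ - det, where tr = trace, c_1 = sum of the principal 2×2 minors, det = det(Sigma):
  tr = 8 + 7 + 9 = 24,
  c_1 = (8·7 - (0)²) + (8·9 - (-2)²) + (7·9 - (0)²) = 56 + 68 + 63 = 187,
  det = 8·(7·9 - (0)²) - (0)·((0)·9 - (0)·(-2)) + (-2)·((0)·(0) - 7·(-2)) = 8·(63) - (0)·(0) + (-2)·(14) = 476.
  So p(λ) = λ³ - 24λ² + 187λ - 476.
Step 2 — look for an integer root (rational root theorem: any rational root is an integer divisor of 476). Testing λ = 7:
  p(7) = 343 - 1176 + 1309 - 476 = 0  ✓
  Dividing out (λ - 7): p(λ) = (λ - 7)(λ² - 17λ + 68).
Step 3 — remaining eigenvalues from the quadratic λ² - 17λ + 68 = 0:
  Δ = 17² - 4·68 = 289 - 272 = 17,  λ = (17 ± √17)/2 = (17 ± 4.1231)/2 ≈ 10.5616 or 6.4384.
  Sorted: λ_1 = 10.5616,  λ_2 = 7,  λ_3 = 6.4384  (check: sum = 24 = tr ✓).

Step 4 — unit eigenvector for λ_1 ≈ 10.5616: v spans the null space of (Sigma - λ_1 I), whose rows are
  r_1 = (-2.5616, 0, -2),  r_2 = (0, -3.5616, 0),  r_3 = (-2, 0, -1.5616).
  v is orthogonal to every row, so take v ∝ r_1 × r_2 = ((0)·(0) - (-2)·(-3.5616), (-2)·(0) - (-2.5616)·(0), (-2.5616)·(-3.5616) - (0)·(0)) ≈ (-7.1231, 0, 9.1231).
  Rescale (multiply by -1 so the first nonzero entry is positive): u = (7.1231, 0, -9.1231).
  ||u|| = √((7.1231)² + (0)² + (-9.1231)²) = √(133.9697) ≈ 11.5745,  v_1 = u/||u|| ≈ (0.6154, 0, -0.7882) (||v_1|| = 1).

λ_1 = 10.5616,  λ_2 = 7,  λ_3 = 6.4384;  v_1 ≈ (0.6154, 0, -0.7882)


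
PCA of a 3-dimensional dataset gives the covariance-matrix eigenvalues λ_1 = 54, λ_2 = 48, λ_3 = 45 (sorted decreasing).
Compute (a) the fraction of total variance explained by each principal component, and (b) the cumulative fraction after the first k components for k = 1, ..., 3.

Step 1 — total variance = trace(Sigma) = Σ λ_i = 54 + 48 + 45 = 147.

Step 2 — fraction explained by component i = λ_i / Σ λ:
  PC1: 54/147 = 0.3673
  PC2: 48/147 = 0.3265
  PC3: 45/147 = 0.3061

Step 3 — cumulative fraction after k components = (λ_1 + ... + λ_k) / Σ λ:
  k = 1: 54/147 = 0.3673
  k = 2: (54 + 48)/147 = 102/147 = 0.6939
  k = 3: (54 + 48 + 45)/147 = 147/147 = 1

Summary (fraction, with percent):

explained: PC1 0.3673 (36.73%), PC2 0.3265 (32.65%), PC3 0.3061 (30.61%);  cumulative: 0.3673, 0.6939, 1


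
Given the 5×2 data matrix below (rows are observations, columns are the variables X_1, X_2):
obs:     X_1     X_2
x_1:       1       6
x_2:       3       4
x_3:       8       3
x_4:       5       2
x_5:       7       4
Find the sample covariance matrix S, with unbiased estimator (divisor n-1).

Step 1 — column means:
  mean(X_1) = (1 + 3 + 8 + 5 + 7) / 5 = 24/5 = 4.8
  mean(X_2) = (6 + 4 + 3 + 2 + 4) / 5 = 19/5 = 3.8

Step 2 — sample covariance S[i,j] = (1/(n-1)) · Σ_k (x_{k,i} - mean_i) · (x_{k,j} - mean_j), with n-1 = 4.
  S[X_1,X_1] = ((-3.8)·(-3.8) + (-1.8)·(-1.8) + (3.2)·(3.2) + (0.2)·(0.2) + (2.2)·(2.2)) / 4 = 32.8/4 = 8.2
  S[X_1,X_2] = ((-3.8)·(2.2) + (-1.8)·(0.2) + (3.2)·(-0.8) + (0.2)·(-1.8) + (2.2)·(0.2)) / 4 = -11.2/4 = -2.8
  S[X_2,X_2] = ((2.2)·(2.2) + (0.2)·(0.2) + (-0.8)·(-0.8) + (-1.8)·(-1.8) + (0.2)·(0.2)) / 4 = 8.8/4 = 2.2

S is symmetric (S[j,i] = S[i,j]). Assembling:

S = [[8.2, -2.8],
 [-2.8, 2.2]]


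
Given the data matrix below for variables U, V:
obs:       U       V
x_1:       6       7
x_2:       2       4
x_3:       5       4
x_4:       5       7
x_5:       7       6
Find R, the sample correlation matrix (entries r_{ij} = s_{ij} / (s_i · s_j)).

Step 1 — column means:
  mean(U) = (6 + 2 + 5 + 5 + 7) / 5 = 25/5 = 5
  mean(V) = (7 + 4 + 4 + 7 + 6) / 5 = 28/5 = 5.6

Step 2 — sample variances and covariances s[i,j] = (1/(n-1)) · Σ_k (x_{k,i} - mean_i) · (x_{k,j} - mean_j), with n-1 = 4:
  s[U,U] = ((1)·(1) + (-3)·(-3) + (0)·(0) + (0)·(0) + (2)·(2)) / 4 = 14/4 = 3.5
  s[U,V] = ((1)·(1.4) + (-3)·(-1.6) + (0)·(-1.6) + (0)·(1.4) + (2)·(0.4)) / 4 = 7/4 = 1.75
  s[V,V] = ((1.4)·(1.4) + (-1.6)·(-1.6) + (-1.6)·(-1.6) + (1.4)·(1.4) + (0.4)·(0.4)) / 4 = 9.2/4 = 2.3
  Sample standard deviations s_i = √(s[i,i]):
  s(U) = √(3.5) = 1.8708
  s(V) = √(2.3) = 1.5166

Step 3 — r_{ij} = s_{ij} / (s_i · s_j):
  r[U,U] = 1 (diagonal).
  r[U,V] = 1.75 / (1.8708 · 1.5166) = 1.75 / 2.8373 = 0.6168
  r[V,V] = 1 (diagonal).

R is symmetric with unit diagonal. Assembling:

R = [[1, 0.6168],
 [0.6168, 1]]


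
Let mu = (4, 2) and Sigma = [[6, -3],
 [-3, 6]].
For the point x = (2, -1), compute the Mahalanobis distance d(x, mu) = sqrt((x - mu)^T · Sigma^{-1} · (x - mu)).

Step 1 — centre the observation: (x - mu) = (-2, -3).

Step 2 — invert Sigma. det(Sigma) = 6·6 - (-3)² = 27.
  Sigma^{-1} = (1/det) · [[d, -b], [-b, a]] = [[0.2222, 0.1111],
 [0.1111, 0.2222]].

Step 3 — form the quadratic (x - mu)^T · Sigma^{-1} · (x - mu):
  Sigma^{-1} · (x - mu) = (-0.7778, -0.8889).
  (x - mu)^T · [Sigma^{-1} · (x - mu)] = (-2)·(-0.7778) + (-3)·(-0.8889) = 4.2222.

Step 4 — take square root: d = √(4.2222) ≈ 2.0548.

d(x, mu) = √(4.2222) ≈ 2.0548


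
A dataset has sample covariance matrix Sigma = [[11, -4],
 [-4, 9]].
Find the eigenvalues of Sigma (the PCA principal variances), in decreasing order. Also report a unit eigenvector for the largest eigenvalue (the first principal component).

Step 1 — characteristic polynomial of 2×2 Sigma:
  det(Sigma - λI) = λ² - trace · λ + det = 0.
  trace = 11 + 9 = 20, det = 11·9 - (-4)² = 83.
Step 2 — discriminant:
  Δ = trace² - 4·det = 400 - 332 = 68.
Step 3 — eigenvalues:
  λ = (trace ± √Δ)/2 = (20 ± 8.2462)/2,
  λ_1 = 14.1231,  λ_2 = 5.8769.

Step 4 — unit eigenvector for λ_1: solve (Sigma - λ_1 I)v = 0. First row:
  (11 - 14.1231)·v_x + (-4)·v_y = 0, i.e. (-3.1231)·v_x + (-4)·v_y = 0,
  so v ∝ (b, λ_1 - a) = (-4, 3.1231); multiply by -1 so the first entry is positive: u = (4, -3.1231).
  ||u|| = √((4)² + (-3.1231)²) = √(25.7538) ≈ 5.0748,
  v_1 = u/||u|| ≈ (0.7882, -0.6154) (||v_1|| = 1).

λ_1 = 14.1231,  λ_2 = 5.8769;  v_1 ≈ (0.7882, -0.6154)


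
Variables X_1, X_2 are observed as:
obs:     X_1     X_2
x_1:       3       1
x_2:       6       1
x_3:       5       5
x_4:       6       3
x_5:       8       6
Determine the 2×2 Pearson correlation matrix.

Step 1 — column means:
  mean(X_1) = (3 + 6 + 5 + 6 + 8) / 5 = 28/5 = 5.6
  mean(X_2) = (1 + 1 + 5 + 3 + 6) / 5 = 16/5 = 3.2

Step 2 — sample variances and covariances s[i,j] = (1/(n-1)) · Σ_k (x_{k,i} - mean_i) · (x_{k,j} - mean_j), with n-1 = 4:
  s[X_1,X_1] = ((-2.6)·(-2.6) + (0.4)·(0.4) + (-0.6)·(-0.6) + (0.4)·(0.4) + (2.4)·(2.4)) / 4 = 13.2/4 = 3.3
  s[X_1,X_2] = ((-2.6)·(-2.2) + (0.4)·(-2.2) + (-0.6)·(1.8) + (0.4)·(-0.2) + (2.4)·(2.8)) / 4 = 10.4/4 = 2.6
  s[X_2,X_2] = ((-2.2)·(-2.2) + (-2.2)·(-2.2) + (1.8)·(1.8) + (-0.2)·(-0.2) + (2.8)·(2.8)) / 4 = 20.8/4 = 5.2
  Sample standard deviations s_i = √(s[i,i]):
  s(X_1) = √(3.3) = 1.8166
  s(X_2) = √(5.2) = 2.2804

Step 3 — r_{ij} = s_{ij} / (s_i · s_j):
  r[X_1,X_1] = 1 (diagonal).
  r[X_1,X_2] = 2.6 / (1.8166 · 2.2804) = 2.6 / 4.1425 = 0.6276
  r[X_2,X_2] = 1 (diagonal).

R is symmetric with unit diagonal. Assembling:

R = [[1, 0.6276],
 [0.6276, 1]]


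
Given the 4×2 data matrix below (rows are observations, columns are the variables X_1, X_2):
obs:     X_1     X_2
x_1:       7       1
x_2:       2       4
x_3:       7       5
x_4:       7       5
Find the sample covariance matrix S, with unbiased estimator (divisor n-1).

Step 1 — column means:
  mean(X_1) = (7 + 2 + 7 + 7) / 4 = 23/4 = 5.75
  mean(X_2) = (1 + 4 + 5 + 5) / 4 = 15/4 = 3.75

Step 2 — sample covariance S[i,j] = (1/(n-1)) · Σ_k (x_{k,i} - mean_i) · (x_{k,j} - mean_j), with n-1 = 3.
  S[X_1,X_1] = ((1.25)·(1.25) + (-3.75)·(-3.75) + (1.25)·(1.25) + (1.25)·(1.25)) / 3 = 18.75/3 = 6.25
  S[X_1,X_2] = ((1.25)·(-2.75) + (-3.75)·(0.25) + (1.25)·(1.25) + (1.25)·(1.25)) / 3 = -1.25/3 = -0.4167
  S[X_2,X_2] = ((-2.75)·(-2.75) + (0.25)·(0.25) + (1.25)·(1.25) + (1.25)·(1.25)) / 3 = 10.75/3 = 3.5833

S is symmetric (S[j,i] = S[i,j]). Assembling:

S = [[6.25, -0.4167],
 [-0.4167, 3.5833]]


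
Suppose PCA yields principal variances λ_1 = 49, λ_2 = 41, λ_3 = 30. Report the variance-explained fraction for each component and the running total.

Step 1 — total variance = trace(Sigma) = Σ λ_i = 49 + 41 + 30 = 120.

Step 2 — fraction explained by component i = λ_i / Σ λ:
  PC1: 49/120 = 0.4083
  PC2: 41/120 = 0.3417
  PC3: 30/120 = 0.25

Step 3 — cumulative fraction after k components = (λ_1 + ... + λ_k) / Σ λ:
  k = 1: 49/120 = 0.4083
  k = 2: (49 + 41)/120 = 90/120 = 0.75
  k = 3: (49 + 41 + 30)/120 = 120/120 = 1

Summary (fraction, with percent):

explained: PC1 0.4083 (40.83%), PC2 0.3417 (34.17%), PC3 0.25 (25%);  cumulative: 0.4083, 0.75, 1


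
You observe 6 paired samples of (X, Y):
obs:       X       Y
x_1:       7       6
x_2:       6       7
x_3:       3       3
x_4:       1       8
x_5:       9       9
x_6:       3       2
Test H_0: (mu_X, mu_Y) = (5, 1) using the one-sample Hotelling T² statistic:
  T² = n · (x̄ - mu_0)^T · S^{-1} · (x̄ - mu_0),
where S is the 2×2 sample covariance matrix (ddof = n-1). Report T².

Step 1 — sample mean vector:
  mean(X) = (7 + 6 + 3 + 1 + 9 + 3) / 6 = 29/6 = 4.8333
  mean(Y) = (6 + 7 + 3 + 8 + 9 + 2) / 6 = 35/6 = 5.8333
  x̄ = (4.8333, 5.8333),  deviation x̄ - mu_0 = (4.8333, 5.8333) - (5, 1) = (-0.1667, 4.8333).

Step 2 — sample covariance matrix, S[i,j] = (1/(n-1)) · Σ_k (x_{k,i} - mean_i) · (x_{k,j} - mean_j), divisor n-1 = 5:
  S[X,X] = ((2.1667)·(2.1667) + (1.1667)·(1.1667) + (-1.8333)·(-1.8333) + (-3.8333)·(-3.8333) + (4.1667)·(4.1667) + (-1.8333)·(-1.8333)) / 5 = 44.8333/5 = 8.9667
  S[X,Y] = ((2.1667)·(0.1667) + (1.1667)·(1.1667) + (-1.8333)·(-2.8333) + (-3.8333)·(2.1667) + (4.1667)·(3.1667) + (-1.8333)·(-3.8333)) / 5 = 18.8333/5 = 3.7667
  S[Y,Y] = ((0.1667)·(0.1667) + (1.1667)·(1.1667) + (-2.8333)·(-2.8333) + (2.1667)·(2.1667) + (3.1667)·(3.1667) + (-3.8333)·(-3.8333)) / 5 = 38.8333/5 = 7.7667
  S = [[8.9667, 3.7667],
 [3.7667, 7.7667]].

Step 3 — invert S. det(S) = 8.9667·7.7667 - (3.7667)² = 55.4533.
  S^{-1} = (1/det) · [[d, -b], [-b, a]] = [[0.1401, -0.0679],
 [-0.0679, 0.1617]].

Step 4 — quadratic form (x̄ - mu_0)^T · S^{-1} · (x̄ - mu_0):
  S^{-1} · (x̄ - mu_0) = (-0.3516, 0.7929),
  (x̄ - mu_0)^T · [...] = (-0.1667)·(-0.3516) + (4.8333)·(0.7929) = 3.8908.

Step 5 — scale by n: T² = 6 · 3.8908 = 23.3446.

T² ≈ 23.3446
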